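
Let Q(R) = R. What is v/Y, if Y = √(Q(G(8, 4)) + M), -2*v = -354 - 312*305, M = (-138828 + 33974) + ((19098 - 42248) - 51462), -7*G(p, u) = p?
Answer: -47757*I*√8793890/1256270 ≈ -112.73*I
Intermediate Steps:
G(p, u) = -p/7
M = -179466 (M = -104854 + (-23150 - 51462) = -104854 - 74612 = -179466)
v = 47757 (v = -(-354 - 312*305)/2 = -(-354 - 95160)/2 = -½*(-95514) = 47757)
Y = I*√8793890/7 (Y = √(-⅐*8 - 179466) = √(-8/7 - 179466) = √(-1256270/7) = I*√8793890/7 ≈ 423.64*I)
v/Y = 47757/((I*√8793890/7)) = 47757*(-I*√8793890/1256270) = -47757*I*√8793890/1256270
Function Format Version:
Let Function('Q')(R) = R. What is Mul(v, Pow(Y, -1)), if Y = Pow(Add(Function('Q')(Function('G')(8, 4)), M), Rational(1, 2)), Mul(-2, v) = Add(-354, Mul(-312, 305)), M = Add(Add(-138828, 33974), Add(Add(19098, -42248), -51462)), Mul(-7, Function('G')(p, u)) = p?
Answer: Mul(Rational(-47757, 1256270), I, Pow(8793890, Rational(1, 2))) ≈ Mul(-112.73, I)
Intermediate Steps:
Function('G')(p, u) = Mul(Rational(-1, 7), p)
M = -179466 (M = Add(-104854, Add(-23150, -51462)) = Add(-104854, -74612) = -179466)
v = 47757 (v = Mul(Rational(-1, 2), Add(-354, Mul(-312, 305))) = Mul(Rational(-1, 2), Add(-354, -95160)) = Mul(Rational(-1, 2), -95514) = 47757)
Y = Mul(Rational(1, 7), I, Pow(8793890, Rational(1, 2))) (Y = Pow(Add(Mul(Rational(-1, 7), 8), -179466), Rational(1, 2)) = Pow(Add(Rational(-8, 7), -179466), Rational(1, 2)) = Pow(Rational(-1256270, 7), Rational(1, 2)) = Mul(Rational(1, 7), I, Pow(8793890, Rational(1, 2))) ≈ Mul(423.64, I))
Mul(v, Pow(Y, -1)) = Mul(47757, Pow(Mul(Rational(1, 7), I, Pow(8793890, Rational(1, 2))), -1)) = Mul(47757, Mul(Rational(-1, 1256270), I, Pow(8793890, Rational(1, 2)))) = Mul(Rational(-47757, 1256270), I, Pow(8793890, Rational(1, 2)))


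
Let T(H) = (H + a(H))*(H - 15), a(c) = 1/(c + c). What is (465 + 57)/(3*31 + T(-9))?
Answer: 1566/931 ≈ 1.6821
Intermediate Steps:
a(c) = 1/(2*c)
T(H) = (-15 + H)*(H + 1/(2*H)) (T(H) = (H + 1/(2*H))*(H - 15) = (H + 1/(2*H))*(-15 + H) = (-15 + H)*(H + 1/(2*H)))
(465 + 57)/(3*31 + T(-9)) = (465 + 57)/(3*31 + (1/2 + (-9)**2 - 15*(-9) - 15/2/(-9))) = 522/(93 + (1/2 + 81 + 135 - 15/2*(-1/9))) = 522/(93 + (1/2 + 81 + 135 + 5/6)) = 522/(93 + 652/3) = 522/(931/3) = 522*(3/931) = 1566/931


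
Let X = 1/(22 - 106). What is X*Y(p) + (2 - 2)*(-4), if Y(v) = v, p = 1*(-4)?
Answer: 1/21 ≈ 0.047619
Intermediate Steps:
X = -1/84 (X = 1/(-84) = -1/84 ≈ -0.011905)
p = -4
X*Y(p) + (2 - 2)*(-4) = -1/84*(-4) + (2 - 2)*(-4) = 1/21 + 0*(-4) = 1/21 + 0 = 1/21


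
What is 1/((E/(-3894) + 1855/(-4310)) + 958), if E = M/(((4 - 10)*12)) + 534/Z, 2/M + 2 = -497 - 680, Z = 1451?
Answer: 103361055512616/98975395389072143 ≈ 0.0010443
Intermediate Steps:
M = -2/1179 (M = 2/(-2 + (-497 - 680)) = 2/(-2 - 1177) = 2/(-1179) = 2*(-1/1179) = -2/1179 ≈ -0.0016964)
E = 22666547/61586244 (E = -2*1/(12*(4 - 10))/1179 + 534/1451 = -2/(1179*((-6*12))) + 534*(1/1451) = -2/1179/(-72) + 534/1451 = -2/1179*(-1/72) + 534/1451 = 1/42444 + 534/1451 = 22666547/61586244 ≈ 0.36805)
1/((E/(-3894) + 1855/(-4310)) + 958) = 1/(((22666547/61586244)/(-3894) + 1855/(-4310)) + 958) = 1/(((22666547/61586244)*(-1/3894) + 1855*(-1/4310)) + 958) = 1/((-22666547/239816834136 - 371/862) + 958) = 1/(-44495792013985/103361055512616 + 958) = 1/(98975395389072143/103361055512616) = 103361055512616/98975395389072143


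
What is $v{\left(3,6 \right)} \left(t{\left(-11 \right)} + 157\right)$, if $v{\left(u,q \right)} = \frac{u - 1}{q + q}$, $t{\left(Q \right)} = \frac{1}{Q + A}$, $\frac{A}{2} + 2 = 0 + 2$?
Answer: $\frac{863}{33} \approx 26.152$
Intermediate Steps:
$A = 0$ ($A = -4 + 2 \left(0 + 2\right) = -4 + 2 \cdot 2 = -4 + 4 = 0$)
$t{\left(Q \right)} = \frac{1}{Q}$ ($t{\left(Q \right)} = \frac{1}{Q + 0} = \frac{1}{Q}$)
$v{\left(u,q \right)} = \frac{-1 + u}{2 q}$
$v{\left(3,6 \right)} \left(t{\left(-11 \right)} + 157\right) = \frac{-1 + 3}{2 \cdot 6} \left(\frac{1}{-11} + 157\right) = \frac{1}{2} \cdot \frac{1}{6} \cdot 2 \left(- \frac{1}{11} + 157\right) = \frac{1}{6} \cdot \frac{1726}{11} = \frac{863}{33}$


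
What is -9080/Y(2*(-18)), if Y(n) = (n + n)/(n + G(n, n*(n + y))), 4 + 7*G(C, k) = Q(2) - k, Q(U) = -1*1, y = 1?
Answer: -1721795/63 ≈ -27330.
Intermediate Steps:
Q(U) = -1
G(C, k) = -5/7 - k/7 (G(C, k) = -4/7 + (-1 - k)/7 = -4/7 + (-1/7 - k/7) = -5/7 - k/7)
Y(n) = 2*n/(-5/7 + n - n*(1 + n)/7) (Y(n) = (n + n)/(n + (-5/7 - n*(n + 1)/7)) = (2*n)/(n + (-5/7 - n*(1 + n)/7)) = (2*n)/(-5/7 + n - n*(1 + n)/7) = 2*n/(-5/7 + n - n*(1 + n)/7))
-9080/Y(2*(-18)) = -9080/((-14*2*(-18)/(5 + (2*(-18))**2 - 12*(-18)))) = -9080/((-14*(-36)/(5 + (-36)**2 - 6*(-36)))) = -9080/((-14*(-36)/(5 + 1296 + 216))) = -9080/((-14*(-36)/1517)) = -9080/((-14*(-36)*1/1517)) = -9080/504/1517 = -9080*1517/504 = -1721795/63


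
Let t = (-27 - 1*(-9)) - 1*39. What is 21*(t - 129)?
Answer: -3906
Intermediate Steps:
t = -57 (t = (-27 + 9) - 39 = -18 - 39 = -57)
21*(t - 129) = 21*(-57 - 129) = 21*(-186) = -3906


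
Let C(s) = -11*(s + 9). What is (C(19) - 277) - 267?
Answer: -852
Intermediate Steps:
C(s) = -99 - 11*s (C(s) = -11*(9 + s) = -99 - 11*s)
(C(19) - 277) - 267 = ((-99 - 11*19) - 277) - 267 = ((-99 - 209) - 277) - 267 = (-308 - 277) - 267 = -585 - 267 = -852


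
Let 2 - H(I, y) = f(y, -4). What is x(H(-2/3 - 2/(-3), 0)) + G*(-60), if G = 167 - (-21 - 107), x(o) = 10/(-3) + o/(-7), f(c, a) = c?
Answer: -371776/21 ≈ -17704.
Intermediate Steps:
H(I, y) = 2 - y
x(o) = -10/3 - o/7 (x(o) = 10*(-⅓) + o*(-⅐) = -10/3 - o/7)
G = 295 (G = 167 - 1*(-128) = 167 + 128 = 295)
x(H(-2/3 - 2/(-3), 0)) + G*(-60) = (-10/3 - (2 - 1*0)/7) + 295*(-60) = (-10/3 - (2 + 0)/7) - 17700 = (-10/3 - ⅐*2) - 17700 = (-10/3 - 2/7) - 17700 = -76/21 - 17700 = -371776/21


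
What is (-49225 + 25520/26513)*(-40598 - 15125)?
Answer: 72722800377315/26513 ≈ 2.7429e+9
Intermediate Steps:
(-49225 + 25520/26513)*(-40598 - 15125) = (-49225 + 25520*(1/26513))*(-55723) = (-49225 + 25520/26513)*(-55723) = -1305076905/26513*(-55723) = 72722800377315/26513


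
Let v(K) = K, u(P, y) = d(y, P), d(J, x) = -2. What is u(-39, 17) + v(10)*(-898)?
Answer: -8982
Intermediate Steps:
u(P, y) = -2
u(-39, 17) + v(10)*(-898) = -2 + 10*(-898) = -2 - 8980 = -8982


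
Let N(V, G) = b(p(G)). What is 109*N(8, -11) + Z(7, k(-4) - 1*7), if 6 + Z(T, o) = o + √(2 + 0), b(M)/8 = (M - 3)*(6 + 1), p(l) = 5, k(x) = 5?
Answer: 12200 + √2 ≈ 12201.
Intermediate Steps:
b(M) = -168 + 56*M (b(M) = 8*((M - 3)*(6 + 1)) = 8*((-3 + M)*7) = 8*(-21 + 7*M) = -168 + 56*M)
N(V, G) = 112 (N(V, G) = -168 + 56*5 = -168 + 280 = 112)
Z(T, o) = -6 + o + √2 (Z(T, o) = -6 + (o + √(2 + 0)) = -6 + (o + √2) = -6 + o + √2)
109*N(8, -11) + Z(7, k(-4) - 1*7) = 109*112 + (-6 + (5 - 1*7) + √2) = 12208 + (-6 + (5 - 7) + √2) = 12208 + (-6 - 2 + √2) = 12208 + (-8 + √2) = 12200 + √2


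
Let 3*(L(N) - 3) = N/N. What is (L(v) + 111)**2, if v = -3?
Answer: 117649/9 ≈ 13072.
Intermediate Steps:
L(N) = 10/3 (L(N) = 3 + (N/N)/3 = 3 + (1/3)*1 = 3 + 1/3 = 10/3)
(L(v) + 111)**2 = (10/3 + 111)**2 = (343/3)**2 = 117649/9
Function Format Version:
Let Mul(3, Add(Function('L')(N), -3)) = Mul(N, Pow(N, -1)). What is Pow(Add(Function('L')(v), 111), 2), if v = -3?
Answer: Rational(117649, 9) ≈ 13072.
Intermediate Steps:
Function('L')(N) = Rational(10, 3) (Function('L')(N) = Add(3, Mul(Rational(1, 3), Mul(N, Pow(N, -1)))) = Add(3, Mul(Rational(1, 3), 1)) = Add(3, Rational(1, 3)) = Rational(10, 3))
Pow(Add(Function('L')(v), 111), 2) = Pow(Add(Rational(10, 3), 111), 2) = Pow(Rational(343, 3), 2) = Rational(117649, 9)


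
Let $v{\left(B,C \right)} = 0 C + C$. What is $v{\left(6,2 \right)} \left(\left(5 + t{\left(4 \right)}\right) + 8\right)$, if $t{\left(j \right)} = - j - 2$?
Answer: $14$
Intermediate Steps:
$t{\left(j \right)} = -2 - j$
$v{\left(B,C \right)} = C$ ($v{\left(B,C \right)} = 0 + C = C$)
$v{\left(6,2 \right)} \left(\left(5 + t{\left(4 \right)}\right) + 8\right) = 2 \left(\left(5 - 6\right) + 8\right) = 2 \left(-1 + 8\right) = 2 \cdot 7 = 14$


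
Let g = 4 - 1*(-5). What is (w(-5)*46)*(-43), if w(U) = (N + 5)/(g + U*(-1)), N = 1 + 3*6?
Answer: -23736/7 ≈ -3390.9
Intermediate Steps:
N = 19 (N = 1 + 18 = 19)
g = 9 (g = 4 + 5 = 9)
w(U) = 24/(9 - U) (w(U) = (19 + 5)/(9 + U*(-1)) = 24/(9 - U))
(w(-5)*46)*(-43) = (-24/(-9 - 5)*46)*(-43) = (-24/(-14)*46)*(-43) = (-24*(-1/14)*46)*(-43) = ((12/7)*46)*(-43) = (552/7)*(-43) = -23736/7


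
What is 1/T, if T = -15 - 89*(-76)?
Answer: 1/6749 ≈ 0.00014817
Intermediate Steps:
T = 6749 (T = -15 + 6764 = 6749)
1/T = 1/6749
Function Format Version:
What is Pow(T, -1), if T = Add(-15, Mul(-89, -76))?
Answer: Rational(1, 6749) ≈ 0.00014817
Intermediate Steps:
T = 6749 (T = Add(-15, 6764) = 6749)
Pow(T, -1) = Pow(6749, -1) = Rational(1, 6749)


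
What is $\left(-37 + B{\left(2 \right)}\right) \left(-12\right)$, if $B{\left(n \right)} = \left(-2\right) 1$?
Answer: $468$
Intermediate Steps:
$B{\left(n \right)} = -2$
$\left(-37 + B{\left(2 \right)}\right) \left(-12\right) = \left(-37 - 2\right) \left(-12\right) = \left(-39\right) \left(-12\right) = 468$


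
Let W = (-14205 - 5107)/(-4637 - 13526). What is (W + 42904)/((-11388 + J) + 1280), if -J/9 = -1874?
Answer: 389642332/61372777 ≈ 6.3488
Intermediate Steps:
J = 16866 (J = -9*(-1874) = 16866)
W = 19312/18163 (W = -19312/(-18163) = -19312*(-1/18163) = 19312/18163 ≈ 1.0633)
(W + 42904)/((-11388 + J) + 1280) = (19312/18163 + 42904)/((-11388 + 16866) + 1280) = 779284664/(18163*(5478 + 1280)) = (779284664/18163)/6758 = (779284664/18163)*(1/6758) = 389642332/61372777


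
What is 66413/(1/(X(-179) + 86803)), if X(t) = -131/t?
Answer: 1031916427484/179 ≈ 5.7649e+9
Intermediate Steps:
66413/(1/(X(-179) + 86803)) = 66413/(1/(-131/(-179) + 86803)) = 66413/(1/(-131*(-1/179) + 86803)) = 66413/(1/(131/179 + 86803)) = 66413/(1/(15537868/179)) = 66413/(179/15537868) = 66413*(15537868/179) = 1031916427484/179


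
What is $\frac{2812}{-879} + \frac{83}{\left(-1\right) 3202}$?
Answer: $- \frac{9076981}{2814558} \approx -3.225$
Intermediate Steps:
$\frac{2812}{-879} + \frac{83}{\left(-1\right) 3202} = 2812 \left(- \frac{1}{879}\right) + \frac{83}{-3202} = - \frac{2812}{879} + 83 \left(- \frac{1}{3202}\right) = - \frac{2812}{879} - \frac{83}{3202} = - \frac{9076981}{2814558}$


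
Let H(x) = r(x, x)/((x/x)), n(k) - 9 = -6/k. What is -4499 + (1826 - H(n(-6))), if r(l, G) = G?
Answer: -2683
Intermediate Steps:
n(k) = 9 - 6/k
H(x) = x (H(x) = x/((x/x)) = x/1 = x*1 = x)
-4499 + (1826 - H(n(-6))) = -4499 + (1826 - (9 - 6/(-6))) = -4499 + (1826 - (9 - 6*(-⅙))) = -4499 + (1826 - (9 + 1)) = -4499 + (1826 - 1*10) = -4499 + (1826 - 10) = -4499 + 1816 = -2683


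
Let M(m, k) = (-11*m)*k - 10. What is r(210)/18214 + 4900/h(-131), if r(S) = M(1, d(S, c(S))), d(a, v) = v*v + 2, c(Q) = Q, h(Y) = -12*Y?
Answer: -84172363/3579051 ≈ -23.518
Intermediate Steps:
d(a, v) = 2 + v² (d(a, v) = v² + 2 = 2 + v²)
M(m, k) = -10 - 11*k*m (M(m, k) = -11*k*m - 10 = -10 - 11*k*m)
r(S) = -32 - 11*S² (r(S) = -10 - 11*(2 + S²)*1 = -10 + (-22 - 11*S²) = -32 - 11*S²)
r(210)/18214 + 4900/h(-131) = (-32 - 11*210²)/18214 + 4900/((-12*(-131))) = (-32 - 11*44100)*(1/18214) + 4900/1572 = (-32 - 485100)*(1/18214) + 4900*(1/1572) = -485132*1/18214 + 1225/393 = -242566/9107 + 1225/393 = -84172363/3579051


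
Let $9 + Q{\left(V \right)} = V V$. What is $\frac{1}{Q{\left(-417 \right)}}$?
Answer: $\frac{1}{173880} \approx 5.7511 \cdot 10^{-6}$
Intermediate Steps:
$Q{\left(V \right)} = -9 + V^{2}$ ($Q{\left(V \right)} = -9 + V V = -9 + V^{2}$)
$\frac{1}{Q{\left(-417 \right)}} = \frac{1}{-9 + \left(-417\right)^{2}} = \frac{1}{-9 + 173889} = \frac{1}{173880}$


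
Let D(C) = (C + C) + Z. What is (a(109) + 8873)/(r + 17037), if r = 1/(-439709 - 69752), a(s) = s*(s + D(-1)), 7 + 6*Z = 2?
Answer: 62496090331/52078122336 ≈ 1.2000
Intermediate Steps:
Z = -⅚ (Z = -7/6 + (⅙)*2 = -7/6 + ⅓ = -⅚ ≈ -0.83333)
D(C) = -⅚ + 2*C (D(C) = (C + C) - ⅚ = 2*C - ⅚ = -⅚ + 2*C)
a(s) = s*(-17/6 + s) (a(s) = s*(s + (-⅚ + 2*(-1))) = s*(s + (-⅚ - 2)) = s*(s - 17/6) = s*(-17/6 + s))
r = -1/509461 (r = 1/(-509461) = -1/509461 ≈ -1.9629e-6)
(a(109) + 8873)/(r + 17037) = ((⅙)*109*(-17 + 6*109) + 8873)/(-1/509461 + 17037) = ((⅙)*109*(-17 + 654) + 8873)/(8679687056/509461) = ((⅙)*109*637 + 8873)*(509461/8679687056) = (69433/6 + 8873)*(509461/8679687056) = (122671/6)*(509461/8679687056) = 62496090331/52078122336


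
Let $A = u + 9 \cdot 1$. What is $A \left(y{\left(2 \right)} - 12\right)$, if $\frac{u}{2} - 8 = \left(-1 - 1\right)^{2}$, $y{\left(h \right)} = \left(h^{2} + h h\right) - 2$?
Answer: $-198$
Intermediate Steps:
$y{\left(h \right)} = -2 + 2 h^{2}$ ($y{\left(h \right)} = \left(h^{2} + h^{2}\right) - 2 = 2 h^{2} - 2 = -2 + 2 h^{2}$)
$u = 24$ ($u = 16 + 2 \left(-1 - 1\right)^{2} = 16 + 2 \left(-2\right)^{2} = 16 + 2 \cdot 4 = 16 + 8 = 24$)
$A = 33$ ($A = 24 + 9 \cdot 1 = 24 + 9 = 33$)
$A \left(y{\left(2 \right)} - 12\right) = 33 \left(\left(-2 + 2 \cdot 2^{2}\right) - 12\right) = 33 \left(\left(-2 + 2 \cdot 4\right) - 12\right) = 33 \left(\left(-2 + 8\right) - 12\right) = 33 \left(6 - 12\right) = 33 \left(-6\right) = -198$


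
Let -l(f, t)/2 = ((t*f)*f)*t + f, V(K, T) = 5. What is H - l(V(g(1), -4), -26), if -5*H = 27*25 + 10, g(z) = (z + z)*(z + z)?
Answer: 33673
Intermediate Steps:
g(z) = 4*z² (g(z) = (2*z)*(2*z) = 4*z²)
H = -137 (H = -(27*25 + 10)/5 = -(675 + 10)/5 = -⅕*685 = -137)
l(f, t) = -2*f - 2*f²*t² (l(f, t) = -2*(((t*f)*f)*t + f) = -2*(((f*t)*f)*t + f) = -2*((t*f²)*t + f) = -2*(f²*t² + f) = -2*(f + f²*t²) = -2*f - 2*f²*t²)
H - l(V(g(1), -4), -26) = -137 - (-2)*5*(1 + 5*(-26)²) = -137 - (-2)*5*(1 + 5*676) = -137 - (-2)*5*(1 + 3380) = -137 - (-2)*5*3381 = -137 - 1*(-33810) = -137 + 33810 = 33673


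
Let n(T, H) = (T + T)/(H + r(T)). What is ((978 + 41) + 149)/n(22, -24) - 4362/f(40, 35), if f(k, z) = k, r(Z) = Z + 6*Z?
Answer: 735209/220 ≈ 3341.9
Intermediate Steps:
r(Z) = 7*Z
n(T, H) = 2*T/(H + 7*T) (n(T, H) = (T + T)/(H + 7*T) = (2*T)/(H + 7*T) = 2*T/(H + 7*T))
((978 + 41) + 149)/n(22, -24) - 4362/f(40, 35) = ((978 + 41) + 149)/((2*22/(-24 + 7*22))) - 4362/40 = (1019 + 149)/((2*22/(-24 + 154))) - 4362*1/40 = 1168/((2*22/130)) - 2181/20 = 1168/((2*22*(1/130))) - 2181/20 = 1168/(22/65) - 2181/20 = 1168*(65/22) - 2181/20 = 37960/11 - 2181/20 = 735209/220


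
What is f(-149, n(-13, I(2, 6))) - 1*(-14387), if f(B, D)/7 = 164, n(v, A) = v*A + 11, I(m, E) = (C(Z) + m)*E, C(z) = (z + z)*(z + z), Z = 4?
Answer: 15535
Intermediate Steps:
C(z) = 4*z**2 (C(z) = (2*z)*(2*z) = 4*z**2)
I(m, E) = E*(64 + m) (I(m, E) = (4*4**2 + m)*E = (4*16 + m)*E = (64 + m)*E = E*(64 + m))
n(v, A) = 11 + A*v (n(v, A) = A*v + 11 = 11 + A*v)
f(B, D) = 1148 (f(B, D) = 7*164 = 1148)
f(-149, n(-13, I(2, 6))) - 1*(-14387) = 1148 - 1*(-14387) = 1148 + 14387 = 15535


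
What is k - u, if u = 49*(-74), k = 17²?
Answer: 3915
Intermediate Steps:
k = 289
u = -3626
k - u = 289 - 1*(-3626) = 289 + 3626 = 3915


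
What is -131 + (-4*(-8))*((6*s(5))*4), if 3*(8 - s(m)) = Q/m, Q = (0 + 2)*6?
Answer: 26993/5 ≈ 5398.6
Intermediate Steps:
Q = 12 (Q = 2*6 = 12)
s(m) = 8 - 4/m
-131 + (-4*(-8))*((6*s(5))*4) = -131 + (-4*(-8))*((6*(8 - 4/5))*4) = -131 + 32*((6*(8 - 4*1/5))*4) = -131 + 32*((6*(8 - 4/5))*4) = -131 + 32*((6*(36/5))*4) = -131 + 32*((216/5)*4) = -131 + 32*(864/5) = -131 + 27648/5 = 26993/5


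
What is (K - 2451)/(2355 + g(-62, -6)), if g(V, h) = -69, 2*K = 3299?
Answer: -1603/4572 ≈ -0.35061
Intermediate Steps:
K = 3299/2 (K = (½)*3299 = 3299/2 ≈ 1649.5)
(K - 2451)/(2355 + g(-62, -6)) = (3299/2 - 2451)/(2355 - 69) = -1603/2/2286 = -1603/2*1/2286 = -1603/4572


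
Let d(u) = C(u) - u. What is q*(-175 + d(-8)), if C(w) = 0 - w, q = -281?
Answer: 44679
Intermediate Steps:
C(w) = -w
d(u) = -2*u (d(u) = -u - u = -2*u)
q*(-175 + d(-8)) = -281*(-175 - 2*(-8)) = -281*(-175 + 16) = -281*(-159) = 44679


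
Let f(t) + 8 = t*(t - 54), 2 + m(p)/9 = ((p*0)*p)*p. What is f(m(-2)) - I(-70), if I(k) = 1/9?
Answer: 11591/9 ≈ 1287.9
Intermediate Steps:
I(k) = ⅑
m(p) = -18 (m(p) = -18 + 9*(((p*0)*p)*p) = -18 + 9*((0*p)*p) = -18 + 9*(0*p) = -18 + 9*0 = -18 + 0 = -18)
f(t) = -8 + t*(-54 + t) (f(t) = -8 + t*(t - 54) = -8 + t*(-54 + t))
f(m(-2)) - I(-70) = (-8 + (-18)² - 54*(-18)) - 1*⅑ = (-8 + 324 + 972) - ⅑ = 1288 - ⅑ = 11591/9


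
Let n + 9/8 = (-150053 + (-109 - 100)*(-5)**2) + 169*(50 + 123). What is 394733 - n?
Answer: 4166201/8 ≈ 5.2078e+5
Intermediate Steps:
n = -1008337/8 (n = -9/8 + ((-150053 + (-109 - 100)*(-5)**2) + 169*(50 + 123)) = -9/8 + ((-150053 - 209*25) + 169*173) = -9/8 + ((-150053 - 5225) + 29237) = -9/8 + (-155278 + 29237) = -9/8 - 126041 = -1008337/8 ≈ -1.2604e+5)
394733 - n = 394733 - 1*(-1008337/8) = 394733 + 1008337/8 = 4166201/8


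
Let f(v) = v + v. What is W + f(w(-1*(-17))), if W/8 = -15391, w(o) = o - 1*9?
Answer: -123112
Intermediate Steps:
w(o) = -9 + o (w(o) = o - 9 = -9 + o)
W = -123128 (W = 8*(-15391) = -123128)
f(v) = 2*v
W + f(w(-1*(-17))) = -123128 + 2*(-9 - 1*(-17)) = -123128 + 2*(-9 + 17) = -123128 + 2*8 = -123128 + 16 = -123112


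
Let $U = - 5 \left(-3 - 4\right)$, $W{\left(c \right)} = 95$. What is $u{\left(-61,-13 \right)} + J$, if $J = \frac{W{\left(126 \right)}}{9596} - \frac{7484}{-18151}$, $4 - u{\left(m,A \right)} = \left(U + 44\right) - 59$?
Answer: $- \frac{2713291127}{174176996} \approx -15.578$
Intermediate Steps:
$U = 35$ ($U = \left(-5\right) \left(-7\right) = 35$)
$u{\left(m,A \right)} = -16$ ($u{\left(m,A \right)} = 4 - \left(\left(35 + 44\right) - 59\right) = 4 - \left(79 - 59\right) = 4 - 20 = -16$)
$J = \frac{73540809}{174176996}$ ($J = \frac{95}{9596} - \frac{7484}{-18151} = 95 \cdot \frac{1}{9596} - - \frac{7484}{18151} = \frac{95}{9596} + \frac{7484}{18151} = \frac{73540809}{174176996} \approx 0.42222$)
$u{\left(-61,-13 \right)} + J = -16 + \frac{73540809}{174176996} = - \frac{2713291127}{174176996}$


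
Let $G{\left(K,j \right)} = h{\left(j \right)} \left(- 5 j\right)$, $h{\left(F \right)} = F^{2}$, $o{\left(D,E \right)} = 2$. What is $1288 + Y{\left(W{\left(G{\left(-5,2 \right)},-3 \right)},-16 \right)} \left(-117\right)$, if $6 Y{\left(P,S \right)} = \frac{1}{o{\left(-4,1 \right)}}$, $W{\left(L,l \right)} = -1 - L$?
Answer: $\frac{5113}{4} \approx 1278.3$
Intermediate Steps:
$G{\left(K,j \right)} = - 5 j^{3}$ ($G{\left(K,j \right)} = j^{2} \left(- 5 j\right) = - 5 j^{3}$)
$Y{\left(P,S \right)} = \frac{1}{12}$ ($Y{\left(P,S \right)} = \frac{1}{6 \cdot 2} = \frac{1}{6} \cdot \frac{1}{2} = \frac{1}{12}$)
$1288 + Y{\left(W{\left(G{\left(-5,2 \right)},-3 \right)},-16 \right)} \left(-117\right) = 1288 + \frac{1}{12} \left(-117\right) = 1288 - \frac{39}{4} = \frac{5113}{4}$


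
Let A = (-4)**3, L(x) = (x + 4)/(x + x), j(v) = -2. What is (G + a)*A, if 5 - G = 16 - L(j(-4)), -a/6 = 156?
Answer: 60640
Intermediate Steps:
a = -936 (a = -6*156 = -936)
L(x) = (4 + x)/(2*x) (L(x) = (4 + x)/((2*x)) = (4 + x)*(1/(2*x)) = (4 + x)/(2*x))
A = -64
G = -23/2 (G = 5 - (16 - (4 - 2)/(2*(-2))) = 5 - (16 - (-1)*2/(2*2)) = 5 - (16 - 1*(-1/2)) = 5 - (16 + 1/2) = 5 - 1*33/2 = 5 - 33/2 = -23/2 ≈ -11.500)
(G + a)*A = (-23/2 - 936)*(-64) = -1895/2*(-64) = 60640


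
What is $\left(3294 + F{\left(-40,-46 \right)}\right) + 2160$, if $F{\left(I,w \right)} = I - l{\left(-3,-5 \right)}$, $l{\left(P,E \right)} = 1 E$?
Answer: $5419$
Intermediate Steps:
$l{\left(P,E \right)} = E$
$F{\left(I,w \right)} = 5 + I$ ($F{\left(I,w \right)} = I - -5 = I + 5 = 5 + I$)
$\left(3294 + F{\left(-40,-46 \right)}\right) + 2160 = \left(3294 + \left(5 - 40\right)\right) + 2160 = \left(3294 - 35\right) + 2160 = 3259 + 2160 = 5419$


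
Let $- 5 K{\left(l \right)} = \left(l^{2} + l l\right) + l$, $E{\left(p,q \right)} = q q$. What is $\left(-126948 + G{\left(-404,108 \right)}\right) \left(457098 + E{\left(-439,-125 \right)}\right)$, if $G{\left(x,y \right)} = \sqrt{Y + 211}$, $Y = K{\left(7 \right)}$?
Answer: $-60011239404 + 472723 \sqrt{190} \approx -6.0005 \cdot 10^{10}$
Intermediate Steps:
$E{\left(p,q \right)} = q^{2}$
$K{\left(l \right)} = - \frac{2 l^{2}}{5} - \frac{l}{5}$ ($K{\left(l \right)} = - \frac{\left(l^{2} + l l\right) + l}{5} = - \frac{\left(l^{2} + l^{2}\right) + l}{5} = - \frac{2 l^{2} + l}{5} = - \frac{l + 2 l^{2}}{5} = - \frac{2 l^{2}}{5} - \frac{l}{5}$)
$Y = -21$ ($Y = \left(- \frac{1}{5}\right) 7 \left(1 + 2 \cdot 7\right) = \left(- \frac{1}{5}\right) 7 \left(1 + 14\right) = \left(- \frac{1}{5}\right) 7 \cdot 15 = -21$)
$G{\left(x,y \right)} = \sqrt{190}$ ($G{\left(x,y \right)} = \sqrt{-21 + 211} = \sqrt{190}$)
$\left(-126948 + G{\left(-404,108 \right)}\right) \left(457098 + E{\left(-439,-125 \right)}\right) = \left(-126948 + \sqrt{190}\right) \left(457098 + \left(-125\right)^{2}\right) = \left(-126948 + \sqrt{190}\right) \left(457098 + 15625\right) = \left(-126948 + \sqrt{190}\right) 472723 = -60011239404 + 472723 \sqrt{190}$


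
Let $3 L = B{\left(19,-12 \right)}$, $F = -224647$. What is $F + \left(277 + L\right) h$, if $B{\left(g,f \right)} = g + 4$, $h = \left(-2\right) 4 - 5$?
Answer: $- \frac{685043}{3} \approx -2.2835 \cdot 10^{5}$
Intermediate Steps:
$h = -13$ ($h = -8 - 5 = -13$)
$B{\left(g,f \right)} = 4 + g$
$L = \frac{23}{3}$ ($L = \frac{4 + 19}{3} = \frac{1}{3} \cdot 23 = \frac{23}{3} \approx 7.6667$)
$F + \left(277 + L\right) h = -224647 + \left(277 + \frac{23}{3}\right) \left(-13\right) = -224647 + \frac{854}{3} \left(-13\right) = -224647 - \frac{11102}{3} = - \frac{685043}{3}$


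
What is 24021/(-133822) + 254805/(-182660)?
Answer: -3848619057/2444392652 ≈ -1.5745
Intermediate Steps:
24021/(-133822) + 254805/(-182660) = 24021*(-1/133822) + 254805*(-1/182660) = -24021/133822 - 50961/36532 = -3848619057/2444392652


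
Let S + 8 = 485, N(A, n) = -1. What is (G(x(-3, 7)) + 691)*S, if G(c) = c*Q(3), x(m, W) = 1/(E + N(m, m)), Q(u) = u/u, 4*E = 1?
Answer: 328971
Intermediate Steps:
E = 1/4 (E = (1/4)*1 = 1/4 ≈ 0.25000)
Q(u) = 1
x(m, W) = -4/3 (x(m, W) = 1/(1/4 - 1) = 1/(-3/4) = -4/3)
S = 477 (S = -8 + 485 = 477)
G(c) = c (G(c) = c*1 = c)
(G(x(-3, 7)) + 691)*S = (-4/3 + 691)*477 = (2069/3)*477 = 328971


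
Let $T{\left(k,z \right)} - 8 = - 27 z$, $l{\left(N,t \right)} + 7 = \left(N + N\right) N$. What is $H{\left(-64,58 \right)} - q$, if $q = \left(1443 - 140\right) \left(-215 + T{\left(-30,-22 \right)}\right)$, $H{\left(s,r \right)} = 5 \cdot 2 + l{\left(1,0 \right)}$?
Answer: $-504256$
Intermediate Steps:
$l{\left(N,t \right)} = -7 + 2 N^{2}$ ($l{\left(N,t \right)} = -7 + \left(N + N\right) N = -7 + 2 N N = -7 + 2 N^{2}$)
$T{\left(k,z \right)} = 8 - 27 z$
$H{\left(s,r \right)} = 5$ ($H{\left(s,r \right)} = 5 \cdot 2 - \left(7 - 2 \cdot 1^{2}\right) = 10 + \left(-7 + 2 \cdot 1\right) = 10 + \left(-7 + 2\right) = 10 - 5 = 5$)
$q = 504261$ ($q = \left(1443 - 140\right) \left(-215 + \left(8 - -594\right)\right) = 1303 \left(-215 + \left(8 + 594\right)\right) = 1303 \left(-215 + 602\right) = 1303 \cdot 387 = 504261$)
$H{\left(-64,58 \right)} - q = 5 - 504261 = -504256$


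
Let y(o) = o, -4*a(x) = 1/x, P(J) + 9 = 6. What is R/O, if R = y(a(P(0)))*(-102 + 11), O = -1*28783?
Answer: 91/345396 ≈ 0.00026347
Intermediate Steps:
P(J) = -3 (P(J) = -9 + 6 = -3)
a(x) = -1/(4*x)
O = -28783
R = -91/12 (R = (-1/4/(-3))*(-102 + 11) = -1/4*(-1/3)*(-91) = (1/12)*(-91) = -91/12 ≈ -7.5833)
R/O = -91/12/(-28783) = -91/12*(-1/28783) = 91/345396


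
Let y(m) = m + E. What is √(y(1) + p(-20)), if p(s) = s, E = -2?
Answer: I*√21 ≈ 4.5826*I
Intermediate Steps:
y(m) = -2 + m (y(m) = m - 2 = -2 + m)
√(y(1) + p(-20)) = √((-2 + 1) - 20) = √(-1 - 20) = √(-21) = I*√21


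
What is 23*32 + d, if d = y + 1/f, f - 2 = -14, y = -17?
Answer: 8627/12 ≈ 718.92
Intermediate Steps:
f = -12 (f = 2 - 14 = -12)
d = -205/12 (d = -17 + 1/(-12) = -17 - 1/12 = -205/12 ≈ -17.083)
23*32 + d = 23*32 - 205/12 = 736 - 205/12 = 8627/12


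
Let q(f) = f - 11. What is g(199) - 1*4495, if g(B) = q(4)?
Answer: -4502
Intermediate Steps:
q(f) = -11 + f
g(B) = -7 (g(B) = -11 + 4 = -7)
g(199) - 1*4495 = -7 - 1*4495 = -7 - 4495 = -4502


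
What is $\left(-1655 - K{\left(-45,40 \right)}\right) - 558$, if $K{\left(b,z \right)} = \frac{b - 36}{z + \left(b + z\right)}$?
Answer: $- \frac{77374}{35} \approx -2210.7$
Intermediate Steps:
$K{\left(b,z \right)} = \frac{-36 + b}{b + 2 z}$
$\left(-1655 - K{\left(-45,40 \right)}\right) - 558 = \left(-1655 - \frac{-36 - 45}{-45 + 2 \cdot 40}\right) - 558 = \left(-1655 - \frac{1}{-45 + 80} \left(-81\right)\right) - 558 = \left(-1655 - \frac{1}{35} \left(-81\right)\right) - 558 = \left(-1655 - - \frac{81}{35}\right) - 558 = \left(-1655 + \frac{81}{35}\right) - 558 = - \frac{57844}{35} - 558 = - \frac{77374}{35}$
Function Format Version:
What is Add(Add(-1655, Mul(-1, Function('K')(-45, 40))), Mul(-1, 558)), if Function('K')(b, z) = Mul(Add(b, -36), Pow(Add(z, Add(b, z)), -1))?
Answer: Rational(-77374, 35) ≈ -2210.7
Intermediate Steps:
Function('K')(b, z) = Mul(Pow(Add(b, Mul(2, z)), -1), Add(-36, b)) (Function('K')(b, z) = Mul(Add(-36, b), Pow(Add(b, Mul(2, z)), -1)) = Mul(Pow(Add(b, Mul(2, z)), -1), Add(-36, b)))
Add(Add(-1655, Mul(-1, Function('K')(-45, 40))), Mul(-1, 558)) = Add(Add(-1655, Mul(-1, Mul(Pow(Add(-45, Mul(2, 40)), -1), Add(-36, -45)))), Mul(-1, 558)) = Add(Add(-1655, Mul(-1, Mul(Pow(Add(-45, 80), -1), -81))), -558) = Add(Add(-1655, Mul(-1, Mul(Pow(35, -1), -81))), -558) = Add(Add(-1655, Mul(-1, Mul(Rational(1, 35), -81))), -558) = Add(Add(-1655, Mul(-1, Rational(-81, 35))), -558) = Add(Add(-1655, Rational(81, 35)), -558) = Add(Rational(-57844, 35), -558) = Rational(-77374, 35)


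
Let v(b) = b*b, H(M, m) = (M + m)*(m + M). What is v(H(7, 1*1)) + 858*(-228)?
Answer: -191528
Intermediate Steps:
H(M, m) = (M + m)² (H(M, m) = (M + m)*(M + m) = (M + m)²)
v(b) = b²
v(H(7, 1*1)) + 858*(-228) = ((7 + 1*1)²)² + 858*(-228) = ((7 + 1)²)² - 195624 = (8²)² - 195624 = 64² - 195624 = 4096 - 195624 = -191528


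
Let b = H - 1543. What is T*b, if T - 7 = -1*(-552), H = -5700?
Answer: -4048837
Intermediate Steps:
b = -7243 (b = -5700 - 1543 = -7243)
T = 559 (T = 7 - 1*(-552) = 7 + 552 = 559)
T*b = 559*(-7243) = -4048837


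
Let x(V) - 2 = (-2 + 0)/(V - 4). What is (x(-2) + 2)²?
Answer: 169/9 ≈ 18.778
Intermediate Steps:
x(V) = 2 - 2/(-4 + V) (x(V) = 2 + (-2 + 0)/(V - 4) = 2 - 2/(-4 + V))
(x(-2) + 2)² = (2*(-5 - 2)/(-4 - 2) + 2)² = (2*(-7)/(-6) + 2)² = (2*(-⅙)*(-7) + 2)² = (7/3 + 2)² = (13/3)² = 169/9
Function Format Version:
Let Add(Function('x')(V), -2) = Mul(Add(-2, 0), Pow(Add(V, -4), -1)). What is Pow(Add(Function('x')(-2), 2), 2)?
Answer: Rational(169, 9) ≈ 18.778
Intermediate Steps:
Function('x')(V) = Add(2, Mul(-2, Pow(Add(-4, V), -1))) (Function('x')(V) = Add(2, Mul(Add(-2, 0), Pow(Add(V, -4), -1))) = Add(2, Mul(-2, Pow(Add(-4, V), -1))))
Pow(Add(Function('x')(-2), 2), 2) = Pow(Add(Mul(2, Pow(Add(-4, -2), -1), Add(-5, -2)), 2), 2) = Pow(Add(Mul(2, Pow(-6, -1), -7), 2), 2) = Pow(Add(Mul(2, Rational(-1, 6), -7), 2), 2) = Pow(Add(Rational(7, 3), 2), 2) = Pow(Rational(13, 3), 2) = Rational(169, 9)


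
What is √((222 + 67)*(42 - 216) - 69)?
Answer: 3*I*√5595 ≈ 224.4*I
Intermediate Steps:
√((222 + 67)*(42 - 216) - 69) = √(289*(-174) - 69) = √(-50286 - 69) = √(-50355) = 3*I*√5595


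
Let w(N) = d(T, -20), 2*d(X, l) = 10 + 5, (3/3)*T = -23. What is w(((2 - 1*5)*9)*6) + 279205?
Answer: 558425/2 ≈ 2.7921e+5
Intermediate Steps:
T = -23
d(X, l) = 15/2 (d(X, l) = (10 + 5)/2 = (½)*15 = 15/2)
w(N) = 15/2
w(((2 - 1*5)*9)*6) + 279205 = 15/2 + 279205 = 558425/2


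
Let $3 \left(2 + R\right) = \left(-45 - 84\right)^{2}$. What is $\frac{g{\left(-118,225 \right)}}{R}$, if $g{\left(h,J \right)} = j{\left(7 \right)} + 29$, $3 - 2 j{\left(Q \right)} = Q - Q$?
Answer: $\frac{61}{11090} \approx 0.0055005$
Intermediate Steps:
$j{\left(Q \right)} = \frac{3}{2}$ ($j{\left(Q \right)} = \frac{3}{2} - \frac{Q - Q}{2} = \frac{3}{2} - 0 = \frac{3}{2} + 0 = \frac{3}{2}$)
$g{\left(h,J \right)} = \frac{61}{2}$ ($g{\left(h,J \right)} = \frac{3}{2} + 29 = \frac{61}{2}$)
$R = 5545$ ($R = -2 + \frac{\left(-45 - 84\right)^{2}}{3} = -2 + \frac{\left(-129\right)^{2}}{3} = -2 + \frac{1}{3} \cdot 16641 = -2 + 5547 = 5545$)
$\frac{g{\left(-118,225 \right)}}{R} = \frac{61}{2 \cdot 5545} = \frac{61}{2} \cdot \frac{1}{5545} = \frac{61}{11090}$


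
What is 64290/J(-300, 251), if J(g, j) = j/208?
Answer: 13372320/251 ≈ 53276.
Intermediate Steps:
J(g, j) = j/208 (J(g, j) = j*(1/208) = j/208)
64290/J(-300, 251) = 64290/(((1/208)*251)) = 64290/(251/208) = 64290*(208/251) = 13372320/251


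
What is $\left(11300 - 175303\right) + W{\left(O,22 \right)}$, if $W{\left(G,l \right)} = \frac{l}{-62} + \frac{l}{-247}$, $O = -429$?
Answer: $- \frac{1255774370}{7657} \approx -1.64 \cdot 10^{5}$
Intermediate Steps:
$W{\left(G,l \right)} = - \frac{309 l}{15314}$ ($W{\left(G,l \right)} = l \left(- \frac{1}{62}\right) + l \left(- \frac{1}{247}\right) = - \frac{l}{62} - \frac{l}{247} = - \frac{309 l}{15314}$)
$\left(11300 - 175303\right) + W{\left(O,22 \right)} = \left(11300 - 175303\right) - \frac{3399}{7657} = -164003 - \frac{3399}{7657} = - \frac{1255774370}{7657}$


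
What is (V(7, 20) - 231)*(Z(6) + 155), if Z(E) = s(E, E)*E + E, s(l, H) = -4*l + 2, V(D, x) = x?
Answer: -6119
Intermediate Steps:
s(l, H) = 2 - 4*l
Z(E) = E + E*(2 - 4*E) (Z(E) = (2 - 4*E)*E + E = E*(2 - 4*E) + E = E + E*(2 - 4*E))
(V(7, 20) - 231)*(Z(6) + 155) = (20 - 231)*(6*(3 - 4*6) + 155) = -211*(6*(3 - 24) + 155) = -211*(6*(-21) + 155) = -211*(-126 + 155) = -211*29 = -6119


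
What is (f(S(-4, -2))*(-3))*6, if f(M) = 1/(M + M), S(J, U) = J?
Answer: 9/4 ≈ 2.2500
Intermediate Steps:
f(M) = 1/(2*M)
(f(S(-4, -2))*(-3))*6 = (((½)/(-4))*(-3))*6 = (((½)*(-¼))*(-3))*6 = -⅛*(-3)*6 = (3/8)*6 = 9/4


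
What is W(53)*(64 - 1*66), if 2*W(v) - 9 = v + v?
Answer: -115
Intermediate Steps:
W(v) = 9/2 + v (W(v) = 9/2 + (v + v)/2 = 9/2 + (2*v)/2 = 9/2 + v)
W(53)*(64 - 1*66) = (9/2 + 53)*(64 - 1*66) = 115*(64 - 66)/2 = (115/2)*(-2) = -115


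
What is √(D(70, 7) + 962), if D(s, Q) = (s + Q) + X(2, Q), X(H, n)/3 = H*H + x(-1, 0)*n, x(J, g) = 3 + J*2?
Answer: 4*√67 ≈ 32.741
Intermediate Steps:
x(J, g) = 3 + 2*J
X(H, n) = 3*n + 3*H² (X(H, n) = 3*(H*H + (3 + 2*(-1))*n) = 3*(H² + (3 - 2)*n) = 3*(H² + 1*n) = 3*(H² + n) = 3*(n + H²) = 3*n + 3*H²)
D(s, Q) = 12 + s + 4*Q (D(s, Q) = (s + Q) + (3*Q + 3*2²) = (Q + s) + (3*Q + 3*4) = (Q + s) + (3*Q + 12) = (Q + s) + (12 + 3*Q) = 12 + s + 4*Q)
√(D(70, 7) + 962) = √((12 + 70 + 4*7) + 962) = √((12 + 70 + 28) + 962) = √(110 + 962) = √1072 = 4*√67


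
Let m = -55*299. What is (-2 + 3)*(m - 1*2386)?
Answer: -18831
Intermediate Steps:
m = -16445
(-2 + 3)*(m - 1*2386) = (-2 + 3)*(-16445 - 1*2386) = 1*(-16445 - 2386) = 1*(-18831) = -18831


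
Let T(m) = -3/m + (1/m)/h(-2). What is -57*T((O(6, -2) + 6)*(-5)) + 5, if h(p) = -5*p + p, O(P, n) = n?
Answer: -511/160 ≈ -3.1937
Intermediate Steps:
h(p) = -4*p
T(m) = -23/(8*m) (T(m) = -3/m + (1/m)/((-4*(-2))) = -3/m + 1/(m*8) = -3/m + (1/8)/m = -3/m + 1/(8*m) = -23/(8*m))
-57*T((O(6, -2) + 6)*(-5)) + 5 = -(-1311)/(8*((-2 + 6)*(-5))) + 5 = -(-1311)/(8*(4*(-5))) + 5 = -(-1311)/(8*(-20)) + 5 = -(-1311)*(-1)/(8*20) + 5 = -57*23/160 + 5 = -1311/160 + 5 = -511/160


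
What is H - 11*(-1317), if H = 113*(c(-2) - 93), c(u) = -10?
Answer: 2848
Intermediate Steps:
H = -11639 (H = 113*(-10 - 93) = 113*(-103) = -11639)
H - 11*(-1317) = -11639 - 11*(-1317) = -11639 + 14487 = 2848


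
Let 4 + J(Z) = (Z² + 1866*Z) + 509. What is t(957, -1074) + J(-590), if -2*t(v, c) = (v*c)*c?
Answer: -552690601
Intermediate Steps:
t(v, c) = -v*c²/2 (t(v, c) = -v*c*c/2 = -c*v*c/2 = -v*c²/2)
J(Z) = 505 + Z² + 1866*Z (J(Z) = -4 + ((Z² + 1866*Z) + 509) = -4 + (509 + Z² + 1866*Z) = 505 + Z² + 1866*Z)
t(957, -1074) + J(-590) = -½*957*(-1074)² + (505 + (-590)² + 1866*(-590)) = -½*957*1153476 + (505 + 348100 - 1100940) = -551938266 - 752335 = -552690601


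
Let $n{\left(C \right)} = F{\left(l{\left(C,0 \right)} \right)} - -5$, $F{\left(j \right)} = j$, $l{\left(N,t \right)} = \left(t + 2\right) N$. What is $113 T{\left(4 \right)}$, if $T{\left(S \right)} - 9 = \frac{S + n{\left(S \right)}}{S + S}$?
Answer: $\frac{10057}{8} \approx 1257.1$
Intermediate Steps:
$l{\left(N,t \right)} = N \left(2 + t\right)$ ($l{\left(N,t \right)} = \left(2 + t\right) N = N \left(2 + t\right)$)
$n{\left(C \right)} = 5 + 2 C$ ($n{\left(C \right)} = C \left(2 + 0\right) - -5 = C 2 + 5 = 2 C + 5 = 5 + 2 C$)
$T{\left(S \right)} = 9 + \frac{5 + 3 S}{2 S}$ ($T{\left(S \right)} = 9 + \frac{S + \left(5 + 2 S\right)}{S + S} = 9 + \frac{5 + 3 S}{2 S}$)
$113 T{\left(4 \right)} = 113 \frac{5 + 21 \cdot 4}{2 \cdot 4} = 113 \cdot \frac{1}{2} \cdot \frac{1}{4} \left(5 + 84\right) = 113 \cdot \frac{1}{2} \cdot \frac{1}{4} \cdot 89 = 113 \cdot \frac{89}{8} = \frac{10057}{8}$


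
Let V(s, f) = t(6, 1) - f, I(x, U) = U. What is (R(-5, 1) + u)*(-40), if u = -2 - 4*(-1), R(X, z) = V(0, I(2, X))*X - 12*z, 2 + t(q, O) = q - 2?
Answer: 1800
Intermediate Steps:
t(q, O) = -4 + q (t(q, O) = -2 + (q - 2) = -2 + (-2 + q) = -4 + q)
V(s, f) = 2 - f (V(s, f) = (-4 + 6) - f = 2 - f)
R(X, z) = -12*z + X*(2 - X) (R(X, z) = (2 - X)*X - 12*z = X*(2 - X) - 12*z = -12*z + X*(2 - X))
u = 2 (u = -2 + 4 = 2)
(R(-5, 1) + u)*(-40) = ((-12*1 - 1*(-5)*(-2 - 5)) + 2)*(-40) = ((-12 - 1*(-5)*(-7)) + 2)*(-40) = ((-12 - 35) + 2)*(-40) = (-47 + 2)*(-40) = -45*(-40) = 1800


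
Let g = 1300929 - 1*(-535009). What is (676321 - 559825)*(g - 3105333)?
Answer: -147879439920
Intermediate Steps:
g = 1835938 (g = 1300929 + 535009 = 1835938)
(676321 - 559825)*(g - 3105333) = (676321 - 559825)*(1835938 - 3105333) = 116496*(-1269395) = -147879439920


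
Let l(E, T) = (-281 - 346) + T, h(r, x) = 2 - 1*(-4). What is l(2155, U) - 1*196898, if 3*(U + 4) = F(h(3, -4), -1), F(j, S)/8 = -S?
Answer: -592579/3 ≈ -1.9753e+5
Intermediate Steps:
h(r, x) = 6 (h(r, x) = 2 + 4 = 6)
F(j, S) = -8*S (F(j, S) = 8*(-S) = -8*S)
U = -4/3 (U = -4 + (-8*(-1))/3 = -4 + (1/3)*8 = -4 + 8/3 = -4/3 ≈ -1.3333)
l(E, T) = -627 + T
l(2155, U) - 1*196898 = (-627 - 4/3) - 1*196898 = -1885/3 - 196898 = -592579/3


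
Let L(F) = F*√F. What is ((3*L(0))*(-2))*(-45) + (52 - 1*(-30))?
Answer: 82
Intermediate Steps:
L(F) = F^(3/2)
((3*L(0))*(-2))*(-45) + (52 - 1*(-30)) = ((3*0^(3/2))*(-2))*(-45) + (52 - 1*(-30)) = ((3*0)*(-2))*(-45) + (52 + 30) = (0*(-2))*(-45) + 82 = 0*(-45) + 82 = 0 + 82 = 82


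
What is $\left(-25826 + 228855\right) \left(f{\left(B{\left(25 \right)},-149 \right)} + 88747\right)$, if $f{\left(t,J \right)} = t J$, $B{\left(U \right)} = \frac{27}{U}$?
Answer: $\frac{449638580908}{25} \approx 1.7986 \cdot 10^{10}$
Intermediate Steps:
$f{\left(t,J \right)} = J t$
$\left(-25826 + 228855\right) \left(f{\left(B{\left(25 \right)},-149 \right)} + 88747\right) = \left(-25826 + 228855\right) \left(- 149 \cdot \frac{27}{25} + 88747\right) = 203029 \left(- 149 \cdot 27 \cdot \frac{1}{25} + 88747\right) = 203029 \left(\left(-149\right) \frac{27}{25} + 88747\right) = 203029 \left(- \frac{4023}{25} + 88747\right) = 203029 \cdot \frac{2214652}{25} = \frac{449638580908}{25}$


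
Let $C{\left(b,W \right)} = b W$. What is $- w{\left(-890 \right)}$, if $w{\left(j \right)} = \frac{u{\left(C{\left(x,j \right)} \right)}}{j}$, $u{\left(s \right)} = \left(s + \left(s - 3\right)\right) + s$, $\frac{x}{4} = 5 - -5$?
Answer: $- \frac{106803}{890} \approx -120.0$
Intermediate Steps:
$x = 40$ ($x = 4 \left(5 - -5\right) = 4 \left(5 + 5\right) = 4 \cdot 10 = 40$)
$C{\left(b,W \right)} = W b$
$u{\left(s \right)} = -3 + 3 s$ ($u{\left(s \right)} = \left(s + \left(s - 3\right)\right) + s = \left(s + \left(-3 + s\right)\right) + s = \left(-3 + 2 s\right) + s = -3 + 3 s$)
$w{\left(j \right)} = \frac{-3 + 120 j}{j}$ ($w{\left(j \right)} = \frac{-3 + 3 j 40}{j} = \frac{-3 + 3 \cdot 40 j}{j} = \frac{-3 + 120 j}{j}$)
$- w{\left(-890 \right)} = - (120 - \frac{3}{-890}) = - (120 - - \frac{3}{890}) = - (120 + \frac{3}{890}) = \left(-1\right) \frac{106803}{890} = - \frac{106803}{890}$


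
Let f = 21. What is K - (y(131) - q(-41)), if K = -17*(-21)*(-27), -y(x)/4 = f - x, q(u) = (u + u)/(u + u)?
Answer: -10078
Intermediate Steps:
q(u) = 1 (q(u) = (2*u)/((2*u)) = (2*u)*(1/(2*u)) = 1)
y(x) = -84 + 4*x (y(x) = -4*(21 - x) = -84 + 4*x)
K = -9639 (K = 357*(-27) = -9639)
K - (y(131) - q(-41)) = -9639 - ((-84 + 4*131) - 1*1) = -9639 - ((-84 + 524) - 1) = -9639 - (440 - 1) = -9639 - 1*439 = -9639 - 439 = -10078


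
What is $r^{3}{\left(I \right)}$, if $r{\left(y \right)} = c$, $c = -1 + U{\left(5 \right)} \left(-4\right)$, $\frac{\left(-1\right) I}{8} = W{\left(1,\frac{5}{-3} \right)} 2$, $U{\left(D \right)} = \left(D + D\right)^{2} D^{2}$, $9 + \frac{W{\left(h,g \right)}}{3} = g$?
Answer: $-1000300030001$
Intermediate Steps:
$W{\left(h,g \right)} = -27 + 3 g$
$U{\left(D \right)} = 4 D^{4}$ ($U{\left(D \right)} = \left(2 D\right)^{2} D^{2} = 4 D^{2} D^{2} = 4 D^{4}$)
$I = 512$ ($I = - 8 \left(-27 + 3 \frac{5}{-3}\right) 2 = - 8 \left(-27 + 3 \cdot 5 \left(- \frac{1}{3}\right)\right) 2 = - 8 \left(-27 + 3 \left(- \frac{5}{3}\right)\right) 2 = - 8 \left(-27 - 5\right) 2 = - 8 \left(\left(-32\right) 2\right) = \left(-8\right) \left(-64\right) = 512$)
$c = -10001$ ($c = -1 + 4 \cdot 5^{4} \left(-4\right) = -1 + 4 \cdot 625 \left(-4\right) = -1 + 2500 \left(-4\right) = -1 - 10000 = -10001$)
$r{\left(y \right)} = -10001$
$r^{3}{\left(I \right)} = \left(-10001\right)^{3} = -1000300030001$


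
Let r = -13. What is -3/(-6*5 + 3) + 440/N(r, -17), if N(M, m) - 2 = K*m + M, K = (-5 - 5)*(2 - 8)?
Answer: -2929/9279 ≈ -0.31566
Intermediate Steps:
K = 60 (K = -10*(-6) = 60)
N(M, m) = 2 + M + 60*m (N(M, m) = 2 + (60*m + M) = 2 + (M + 60*m) = 2 + M + 60*m)
-3/(-6*5 + 3) + 440/N(r, -17) = -3/(-6*5 + 3) + 440/(2 - 13 + 60*(-17)) = -3/(-30 + 3) + 440/(2 - 13 - 1020) = -3/(-27) + 440/(-1031) = -3*(-1/27) + 440*(-1/1031) = ⅑ - 440/1031 = -2929/9279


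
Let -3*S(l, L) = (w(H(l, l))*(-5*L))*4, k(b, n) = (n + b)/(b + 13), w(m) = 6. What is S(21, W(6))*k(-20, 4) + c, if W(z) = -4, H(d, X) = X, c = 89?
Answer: -1937/7 ≈ -276.71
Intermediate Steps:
k(b, n) = (b + n)/(13 + b)
S(l, L) = 40*L (S(l, L) = -6*(-5*L)*4/3 = -(-30*L)*4/3 = -(-40)*L = 40*L)
S(21, W(6))*k(-20, 4) + c = (40*(-4))*((-20 + 4)/(13 - 20)) + 89 = -160*(-16)/(-7) + 89 = -(-160)*(-16)/7 + 89 = -160*16/7 + 89 = -2560/7 + 89 = -1937/7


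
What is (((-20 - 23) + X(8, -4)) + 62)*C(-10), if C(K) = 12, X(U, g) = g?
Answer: 180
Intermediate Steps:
(((-20 - 23) + X(8, -4)) + 62)*C(-10) = (((-20 - 23) - 4) + 62)*12 = ((-43 - 4) + 62)*12 = (-47 + 62)*12 = 15*12 = 180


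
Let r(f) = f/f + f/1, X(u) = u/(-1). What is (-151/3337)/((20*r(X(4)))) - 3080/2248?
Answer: -77042269/56261820 ≈ -1.3694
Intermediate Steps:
X(u) = -u (X(u) = u*(-1) = -u)
r(f) = 1 + f (r(f) = 1 + f*1 = 1 + f)
(-151/3337)/((20*r(X(4)))) - 3080/2248 = (-151/3337)/((20*(1 - 1*4))) - 3080/2248 = (-151*1/3337)/((20*(1 - 4))) - 3080*1/2248 = -151/(3337*(20*(-3))) - 385/281 = -151/3337/(-60) - 385/281 = -151/3337*(-1/60) - 385/281 = 151/200220 - 385/281 = -77042269/56261820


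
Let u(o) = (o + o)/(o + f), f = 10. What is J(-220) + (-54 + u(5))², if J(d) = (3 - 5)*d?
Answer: 29560/9 ≈ 3284.4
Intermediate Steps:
u(o) = 2*o/(10 + o) (u(o) = (o + o)/(o + 10) = (2*o)/(10 + o) = 2*o/(10 + o))
J(d) = -2*d
J(-220) + (-54 + u(5))² = -2*(-220) + (-54 + 2*5/(10 + 5))² = 440 + (-54 + 2*5/15)² = 440 + (-54 + 2*5*(1/15))² = 440 + (-54 + ⅔)² = 440 + (-160/3)² = 440 + 25600/9 = 29560/9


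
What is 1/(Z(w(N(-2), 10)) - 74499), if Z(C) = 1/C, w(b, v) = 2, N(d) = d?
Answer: -2/148997 ≈ -1.3423e-5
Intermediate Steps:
1/(Z(w(N(-2), 10)) - 74499) = 1/(1/2 - 74499) = 1/(-148997/2) = -2/148997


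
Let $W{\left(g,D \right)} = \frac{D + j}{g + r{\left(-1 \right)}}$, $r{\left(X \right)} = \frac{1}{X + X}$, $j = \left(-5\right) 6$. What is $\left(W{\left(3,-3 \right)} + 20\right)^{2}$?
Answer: $\frac{1156}{25} \approx 46.24$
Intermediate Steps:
$j = -30$
$r{\left(X \right)} = \frac{1}{2 X}$
$W{\left(g,D \right)} = \frac{-30 + D}{- \frac{1}{2} + g}$ ($W{\left(g,D \right)} = \frac{D - 30}{g + \frac{1}{2 \left(-1\right)}} = \frac{-30 + D}{g + \frac{1}{2} \left(-1\right)} = \frac{-30 + D}{g - \frac{1}{2}} = \frac{-30 + D}{- \frac{1}{2} + g}$)
$\left(W{\left(3,-3 \right)} + 20\right)^{2} = \left(\frac{2 \left(-30 - 3\right)}{-1 + 2 \cdot 3} + 20\right)^{2} = \left(2 \frac{1}{-1 + 6} \left(-33\right) + 20\right)^{2} = \left(2 \cdot \frac{1}{5} \left(-33\right) + 20\right)^{2} = \left(- \frac{66}{5} + 20\right)^{2} = \left(\frac{34}{5}\right)^{2} = \frac{1156}{25}$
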